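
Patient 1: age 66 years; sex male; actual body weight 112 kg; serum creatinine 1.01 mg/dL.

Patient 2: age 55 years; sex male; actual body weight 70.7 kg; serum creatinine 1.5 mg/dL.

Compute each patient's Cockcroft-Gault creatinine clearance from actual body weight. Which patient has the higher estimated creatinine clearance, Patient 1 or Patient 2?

Patient 1: CrCl = (140 − 66) × 112 / (72 × 1.01) = 8288.0 / 72.72 ≈ 114.0 mL/min
Patient 2: CrCl = (140 − 55) × 70.7 / (72 × 1.5) = 6009.5 / 108.00 ≈ 55.6 mL/min
114.0 vs 55.6 mL/min → Patient 1 is higher.

Patient 1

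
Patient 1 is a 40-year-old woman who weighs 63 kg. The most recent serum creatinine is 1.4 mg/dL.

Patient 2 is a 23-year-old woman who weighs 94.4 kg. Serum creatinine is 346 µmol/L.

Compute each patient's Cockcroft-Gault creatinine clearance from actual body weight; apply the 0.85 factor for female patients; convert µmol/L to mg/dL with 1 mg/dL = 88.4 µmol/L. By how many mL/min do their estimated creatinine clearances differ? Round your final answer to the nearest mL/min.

Patient 1: CrCl = (140 − 40) × 63 / (72 × 1.4) × 0.85 = 6300.0 / 100.80 × 0.85 ≈ 53.1 mL/min
Patient 2: SCr = 346 / 88.4 = 3.914 mg/dL
Patient 2: CrCl = (140 − 23) × 94.4 / (72 × 3.914) × 0.85 = 11044.8 / 281.81 × 0.85 ≈ 33.3 mL/min
|53.1 − 33.3| = 19.8 mL/min

20 mL/min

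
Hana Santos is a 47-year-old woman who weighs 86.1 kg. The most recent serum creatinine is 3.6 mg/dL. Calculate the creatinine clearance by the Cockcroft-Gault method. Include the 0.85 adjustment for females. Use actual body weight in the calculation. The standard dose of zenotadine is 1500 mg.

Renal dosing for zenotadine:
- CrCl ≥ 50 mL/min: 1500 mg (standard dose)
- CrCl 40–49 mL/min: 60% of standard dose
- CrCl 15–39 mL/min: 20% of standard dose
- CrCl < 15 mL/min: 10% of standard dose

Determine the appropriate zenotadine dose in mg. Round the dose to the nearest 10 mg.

300 mg

CrCl = (140 − 47) × 86.1 / (72 × 3.6) × 0.85 = 8007.3 / 259.20 × 0.85 ≈ 26.3 mL/min
CrCl ≈ 26 mL/min → bracket 15–39 mL/min.
20% of 1500 mg = 300 mg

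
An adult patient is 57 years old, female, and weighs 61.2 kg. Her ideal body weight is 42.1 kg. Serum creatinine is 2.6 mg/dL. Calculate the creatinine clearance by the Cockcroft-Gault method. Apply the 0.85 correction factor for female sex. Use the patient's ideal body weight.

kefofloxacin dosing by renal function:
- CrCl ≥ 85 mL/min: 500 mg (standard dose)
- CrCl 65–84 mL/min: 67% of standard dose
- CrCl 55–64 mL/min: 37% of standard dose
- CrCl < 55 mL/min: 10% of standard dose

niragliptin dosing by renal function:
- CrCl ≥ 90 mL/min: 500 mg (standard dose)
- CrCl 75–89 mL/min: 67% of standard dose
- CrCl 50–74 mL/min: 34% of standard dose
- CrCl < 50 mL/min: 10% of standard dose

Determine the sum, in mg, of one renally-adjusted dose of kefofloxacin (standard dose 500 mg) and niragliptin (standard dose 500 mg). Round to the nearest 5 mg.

CrCl = (140 − 57) × 42.1 / (72 × 2.6) × 0.85 = 3494.3 / 187.20 × 0.85 ≈ 15.9 mL/min
CrCl ≈ 16 mL/min.
kefofloxacin: < 55 mL/min → 10% of 500 mg = 50 mg.
niragliptin: < 50 mL/min → 10% of 500 mg = 50 mg.
Total = 50 + 50 = 100 mg.

100 mg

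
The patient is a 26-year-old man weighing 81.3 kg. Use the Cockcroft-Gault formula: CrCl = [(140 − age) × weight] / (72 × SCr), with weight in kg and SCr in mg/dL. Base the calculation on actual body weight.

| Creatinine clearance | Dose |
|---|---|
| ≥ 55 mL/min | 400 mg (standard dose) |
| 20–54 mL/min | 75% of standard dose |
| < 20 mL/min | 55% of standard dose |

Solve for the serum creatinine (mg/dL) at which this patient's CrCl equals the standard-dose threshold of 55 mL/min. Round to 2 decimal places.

2.34 mg/dL

Standard dose requires CrCl ≥ 55 mL/min.
Set (140 − 26) × 81.3 / (72 × SCr) = 55
SCr = (140 − 26) × 81.3 / (72 × 55) = 2.340 mg/dL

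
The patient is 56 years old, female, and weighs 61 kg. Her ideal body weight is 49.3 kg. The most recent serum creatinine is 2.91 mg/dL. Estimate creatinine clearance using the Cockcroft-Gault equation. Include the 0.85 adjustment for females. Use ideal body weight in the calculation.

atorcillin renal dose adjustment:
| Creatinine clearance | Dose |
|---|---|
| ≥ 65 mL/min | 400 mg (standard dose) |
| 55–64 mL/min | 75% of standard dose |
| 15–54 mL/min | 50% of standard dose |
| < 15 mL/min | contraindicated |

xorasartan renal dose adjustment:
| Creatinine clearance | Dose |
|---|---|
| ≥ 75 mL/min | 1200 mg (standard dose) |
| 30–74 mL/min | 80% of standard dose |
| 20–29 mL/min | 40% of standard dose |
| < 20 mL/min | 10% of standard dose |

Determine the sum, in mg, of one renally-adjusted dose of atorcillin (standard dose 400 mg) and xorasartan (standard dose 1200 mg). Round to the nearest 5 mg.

CrCl = (140 − 56) × 49.3 / (72 × 2.91) × 0.85 = 4141.2 / 209.52 × 0.85 ≈ 16.8 mL/min
CrCl ≈ 17 mL/min.
atorcillin: 15–54 mL/min → 50% of 400 mg = 200 mg.
xorasartan: < 20 mL/min → 10% of 1200 mg = 120 mg.
Total = 200 + 120 = 320 mg.

320 mg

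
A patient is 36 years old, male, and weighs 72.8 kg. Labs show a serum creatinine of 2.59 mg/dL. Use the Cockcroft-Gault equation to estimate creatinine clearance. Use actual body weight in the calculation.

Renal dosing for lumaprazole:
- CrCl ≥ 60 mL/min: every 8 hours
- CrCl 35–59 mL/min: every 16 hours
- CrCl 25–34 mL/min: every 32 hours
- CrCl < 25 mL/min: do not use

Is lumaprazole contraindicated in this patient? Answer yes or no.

CrCl = (140 − 36) × 72.8 / (72 × 2.59) = 7571.2 / 186.48 ≈ 40.6 mL/min
CrCl ≈ 41 mL/min, which is ≥ 25 mL/min.

no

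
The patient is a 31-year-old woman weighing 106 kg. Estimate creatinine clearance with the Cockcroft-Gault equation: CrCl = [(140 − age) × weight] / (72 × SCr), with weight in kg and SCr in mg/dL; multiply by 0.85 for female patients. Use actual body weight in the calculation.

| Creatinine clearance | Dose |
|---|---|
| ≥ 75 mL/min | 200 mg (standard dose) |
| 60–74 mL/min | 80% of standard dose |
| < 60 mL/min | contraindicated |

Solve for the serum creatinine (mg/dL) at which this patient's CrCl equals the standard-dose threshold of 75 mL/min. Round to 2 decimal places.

1.82 mg/dL

Standard dose requires CrCl ≥ 75 mL/min.
Set (140 − 31) × 106 × 0.85 / (72 × SCr) = 75
SCr = (140 − 31) × 106 × 0.85 / (72 × 75) = 1.819 mg/dL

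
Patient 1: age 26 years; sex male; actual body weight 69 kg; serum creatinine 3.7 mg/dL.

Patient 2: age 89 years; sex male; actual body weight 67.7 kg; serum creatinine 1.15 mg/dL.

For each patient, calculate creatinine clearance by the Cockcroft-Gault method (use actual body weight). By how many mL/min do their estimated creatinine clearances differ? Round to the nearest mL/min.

12 mL/min

Patient 1: CrCl = (140 − 26) × 69 / (72 × 3.7) = 7866.0 / 266.40 ≈ 29.5 mL/min
Patient 2: CrCl = (140 − 89) × 67.7 / (72 × 1.15) = 3452.7 / 82.80 ≈ 41.7 mL/min
|29.5 − 41.7| = 12.2 mL/min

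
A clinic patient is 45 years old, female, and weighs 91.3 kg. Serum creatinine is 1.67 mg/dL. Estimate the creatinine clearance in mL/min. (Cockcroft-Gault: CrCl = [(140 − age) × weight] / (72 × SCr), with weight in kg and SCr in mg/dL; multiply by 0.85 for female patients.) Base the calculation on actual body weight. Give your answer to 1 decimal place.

CrCl = (140 − 45) × 91.3 / (72 × 1.67) × 0.85 = 8673.5 / 120.24 × 0.85 ≈ 61.3 mL/min

61.3 mL/min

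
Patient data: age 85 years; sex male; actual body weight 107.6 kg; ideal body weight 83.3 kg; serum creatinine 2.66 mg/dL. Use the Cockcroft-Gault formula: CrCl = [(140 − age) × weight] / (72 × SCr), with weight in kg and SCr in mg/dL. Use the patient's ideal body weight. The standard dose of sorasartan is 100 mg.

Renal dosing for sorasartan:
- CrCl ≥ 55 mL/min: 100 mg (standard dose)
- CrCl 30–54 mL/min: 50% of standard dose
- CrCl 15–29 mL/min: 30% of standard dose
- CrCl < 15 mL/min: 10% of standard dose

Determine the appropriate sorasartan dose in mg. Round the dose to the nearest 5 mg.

CrCl = (140 − 85) × 83.3 / (72 × 2.66) = 4581.5 / 191.52 ≈ 23.9 mL/min
CrCl ≈ 24 mL/min → bracket 15–29 mL/min.
30% of 100 mg = 30 mg

30 mg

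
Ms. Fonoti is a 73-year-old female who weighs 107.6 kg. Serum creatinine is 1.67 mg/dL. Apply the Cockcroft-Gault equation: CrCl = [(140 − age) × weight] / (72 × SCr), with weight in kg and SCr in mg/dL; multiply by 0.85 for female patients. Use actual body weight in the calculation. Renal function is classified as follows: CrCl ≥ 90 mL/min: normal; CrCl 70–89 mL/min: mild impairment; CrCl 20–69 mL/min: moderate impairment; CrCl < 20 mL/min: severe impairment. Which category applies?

moderate impairment

CrCl = (140 − 73) × 107.6 / (72 × 1.67) × 0.85 = 7209.2 / 120.24 × 0.85 ≈ 51.0 mL/min
51 mL/min falls in the 'moderate impairment' range.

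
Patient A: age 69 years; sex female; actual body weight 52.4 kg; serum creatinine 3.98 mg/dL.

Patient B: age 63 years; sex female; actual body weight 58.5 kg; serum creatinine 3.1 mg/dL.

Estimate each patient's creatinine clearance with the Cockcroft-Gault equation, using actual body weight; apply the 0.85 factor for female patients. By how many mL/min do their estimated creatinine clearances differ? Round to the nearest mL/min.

6 mL/min

Patient A: CrCl = (140 − 69) × 52.4 / (72 × 3.98) × 0.85 = 3720.4 / 286.56 × 0.85 ≈ 11.0 mL/min
Patient B: CrCl = (140 − 63) × 58.5 / (72 × 3.1) × 0.85 = 4504.5 / 223.20 × 0.85 ≈ 17.2 mL/min
|11.0 − 17.2| = 6.2 mL/min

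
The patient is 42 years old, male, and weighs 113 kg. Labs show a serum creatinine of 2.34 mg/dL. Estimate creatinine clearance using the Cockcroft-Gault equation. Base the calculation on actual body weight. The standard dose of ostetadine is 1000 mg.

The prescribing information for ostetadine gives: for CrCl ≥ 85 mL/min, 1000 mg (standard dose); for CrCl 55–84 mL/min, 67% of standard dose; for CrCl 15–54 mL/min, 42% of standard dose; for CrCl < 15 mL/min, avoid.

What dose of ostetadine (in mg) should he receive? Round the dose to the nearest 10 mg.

CrCl = (140 − 42) × 113 / (72 × 2.34) = 11074.0 / 168.48 ≈ 65.7 mL/min
CrCl ≈ 66 mL/min → bracket 55–84 mL/min.
67% of 1000 mg = 670 mg

670 mg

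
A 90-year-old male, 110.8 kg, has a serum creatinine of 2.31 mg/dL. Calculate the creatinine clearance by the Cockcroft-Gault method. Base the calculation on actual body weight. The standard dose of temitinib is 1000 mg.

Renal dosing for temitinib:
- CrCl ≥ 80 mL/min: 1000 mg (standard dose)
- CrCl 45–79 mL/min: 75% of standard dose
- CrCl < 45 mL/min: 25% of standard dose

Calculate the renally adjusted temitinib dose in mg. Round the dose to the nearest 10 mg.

250 mg

CrCl = (140 − 90) × 110.8 / (72 × 2.31) = 5540.0 / 166.32 ≈ 33.3 mL/min
CrCl ≈ 33 mL/min → bracket < 45 mL/min.
25% of 1000 mg = 250 mg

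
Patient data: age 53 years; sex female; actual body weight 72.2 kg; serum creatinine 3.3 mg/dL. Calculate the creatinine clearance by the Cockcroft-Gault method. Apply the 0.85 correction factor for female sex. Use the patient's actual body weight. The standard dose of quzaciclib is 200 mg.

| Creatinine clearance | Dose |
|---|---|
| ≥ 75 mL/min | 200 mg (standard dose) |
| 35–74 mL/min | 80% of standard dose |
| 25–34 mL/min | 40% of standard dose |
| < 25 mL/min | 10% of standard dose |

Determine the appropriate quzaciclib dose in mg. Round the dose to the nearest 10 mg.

20 mg

CrCl = (140 − 53) × 72.2 / (72 × 3.3) × 0.85 = 6281.4 / 237.60 × 0.85 ≈ 22.5 mL/min
CrCl ≈ 22 mL/min → bracket < 25 mL/min.
10% of 200 mg = 20 mg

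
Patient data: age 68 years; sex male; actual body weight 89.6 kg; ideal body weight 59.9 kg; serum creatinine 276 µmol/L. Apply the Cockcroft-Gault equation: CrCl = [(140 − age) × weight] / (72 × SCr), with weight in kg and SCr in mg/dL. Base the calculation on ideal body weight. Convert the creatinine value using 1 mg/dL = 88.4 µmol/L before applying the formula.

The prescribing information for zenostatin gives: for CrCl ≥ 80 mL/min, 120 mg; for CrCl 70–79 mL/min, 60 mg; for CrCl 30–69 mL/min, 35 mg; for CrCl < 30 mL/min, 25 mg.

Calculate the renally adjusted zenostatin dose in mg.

25 mg

SCr = 276 / 88.4 = 3.122 mg/dL
CrCl = (140 − 68) × 59.9 / (72 × 3.122) = 4312.8 / 224.78 ≈ 19.2 mL/min
CrCl ≈ 19 mL/min → bracket < 30 mL/min.
Dose for this bracket: 25 mg.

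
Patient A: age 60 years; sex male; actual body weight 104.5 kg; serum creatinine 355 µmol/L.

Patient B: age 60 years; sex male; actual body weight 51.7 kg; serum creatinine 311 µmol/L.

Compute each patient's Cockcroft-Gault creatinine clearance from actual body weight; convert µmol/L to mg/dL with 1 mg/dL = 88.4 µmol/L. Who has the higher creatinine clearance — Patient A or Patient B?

Patient A

Patient A: SCr = 355 / 88.4 = 4.016 mg/dL
Patient A: CrCl = (140 − 60) × 104.5 / (72 × 4.016) = 8360.0 / 289.15 ≈ 28.9 mL/min
Patient B: SCr = 311 / 88.4 = 3.518 mg/dL
Patient B: CrCl = (140 − 60) × 51.7 / (72 × 3.518) = 4136.0 / 253.30 ≈ 16.3 mL/min
28.9 vs 16.3 mL/min → Patient A is higher.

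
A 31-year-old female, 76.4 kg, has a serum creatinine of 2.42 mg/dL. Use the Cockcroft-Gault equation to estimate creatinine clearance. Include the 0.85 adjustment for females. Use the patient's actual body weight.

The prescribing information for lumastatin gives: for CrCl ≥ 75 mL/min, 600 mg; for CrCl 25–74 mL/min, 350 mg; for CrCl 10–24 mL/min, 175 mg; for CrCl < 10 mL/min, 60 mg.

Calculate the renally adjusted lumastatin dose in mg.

CrCl = (140 − 31) × 76.4 / (72 × 2.42) × 0.85 = 8327.6 / 174.24 × 0.85 ≈ 40.6 mL/min
CrCl ≈ 41 mL/min → bracket 25–74 mL/min.
Dose for this bracket: 350 mg.

350 mg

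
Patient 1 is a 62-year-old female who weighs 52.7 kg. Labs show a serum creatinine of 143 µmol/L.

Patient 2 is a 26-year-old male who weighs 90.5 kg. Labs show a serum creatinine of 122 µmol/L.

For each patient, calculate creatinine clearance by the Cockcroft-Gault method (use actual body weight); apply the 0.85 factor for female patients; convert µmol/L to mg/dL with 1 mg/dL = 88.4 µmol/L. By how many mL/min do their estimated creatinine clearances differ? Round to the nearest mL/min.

Patient 1: SCr = 143 / 88.4 = 1.618 mg/dL
Patient 1: CrCl = (140 − 62) × 52.7 / (72 × 1.618) × 0.85 = 4110.6 / 116.50 × 0.85 ≈ 30.0 mL/min
Patient 2: SCr = 122 / 88.4 = 1.38 mg/dL
Patient 2: CrCl = (140 − 26) × 90.5 / (72 × 1.38) = 10317.0 / 99.36 ≈ 103.8 mL/min
|30.0 − 103.8| = 73.8 mL/min

74 mL/min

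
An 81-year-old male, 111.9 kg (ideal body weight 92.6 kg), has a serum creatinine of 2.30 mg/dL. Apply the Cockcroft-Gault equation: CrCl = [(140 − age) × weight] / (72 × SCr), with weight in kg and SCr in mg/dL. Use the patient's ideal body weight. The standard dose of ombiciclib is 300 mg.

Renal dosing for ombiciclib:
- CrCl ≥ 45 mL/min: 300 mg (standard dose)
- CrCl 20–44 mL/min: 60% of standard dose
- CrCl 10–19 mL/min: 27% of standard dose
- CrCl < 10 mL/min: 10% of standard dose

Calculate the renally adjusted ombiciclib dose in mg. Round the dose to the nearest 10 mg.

180 mg

CrCl = (140 − 81) × 92.6 / (72 × 2.3) = 5463.4 / 165.60 ≈ 33.0 mL/min
CrCl ≈ 33 mL/min → bracket 20–44 mL/min.
60% of 300 mg = 180 mg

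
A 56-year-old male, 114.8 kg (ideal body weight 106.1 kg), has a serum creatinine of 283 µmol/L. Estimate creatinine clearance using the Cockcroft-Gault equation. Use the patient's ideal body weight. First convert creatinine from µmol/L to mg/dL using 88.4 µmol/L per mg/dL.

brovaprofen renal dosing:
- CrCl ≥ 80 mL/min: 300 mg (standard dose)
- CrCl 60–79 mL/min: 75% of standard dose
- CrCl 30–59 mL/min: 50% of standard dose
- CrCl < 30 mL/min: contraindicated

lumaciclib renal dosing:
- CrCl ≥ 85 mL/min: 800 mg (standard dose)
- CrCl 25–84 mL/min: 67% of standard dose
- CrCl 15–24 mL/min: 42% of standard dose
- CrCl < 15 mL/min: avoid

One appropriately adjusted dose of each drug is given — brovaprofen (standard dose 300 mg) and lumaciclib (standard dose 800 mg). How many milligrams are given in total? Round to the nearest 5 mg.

SCr = 283 / 88.4 = 3.201 mg/dL
CrCl = (140 − 56) × 106.1 / (72 × 3.201) = 8912.4 / 230.47 ≈ 38.7 mL/min
CrCl ≈ 39 mL/min.
brovaprofen: 30–59 mL/min → 50% of 300 mg = 150 mg.
lumaciclib: 25–84 mL/min → 67% of 800 mg = 536 mg.
Total = 150 + 536 = 686 mg.

685 mg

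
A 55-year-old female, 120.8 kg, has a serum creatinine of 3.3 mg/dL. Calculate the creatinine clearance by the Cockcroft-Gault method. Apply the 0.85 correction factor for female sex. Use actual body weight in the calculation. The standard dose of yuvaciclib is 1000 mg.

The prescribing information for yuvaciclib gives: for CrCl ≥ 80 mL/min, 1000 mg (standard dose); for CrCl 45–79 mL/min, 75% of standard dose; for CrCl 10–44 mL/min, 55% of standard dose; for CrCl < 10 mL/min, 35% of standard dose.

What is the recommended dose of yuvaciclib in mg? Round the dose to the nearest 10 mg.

550 mg

CrCl = (140 − 55) × 120.8 / (72 × 3.3) × 0.85 = 10268.0 / 237.60 × 0.85 ≈ 36.7 mL/min
CrCl ≈ 37 mL/min → bracket 10–44 mL/min.
55% of 1000 mg = 550 mg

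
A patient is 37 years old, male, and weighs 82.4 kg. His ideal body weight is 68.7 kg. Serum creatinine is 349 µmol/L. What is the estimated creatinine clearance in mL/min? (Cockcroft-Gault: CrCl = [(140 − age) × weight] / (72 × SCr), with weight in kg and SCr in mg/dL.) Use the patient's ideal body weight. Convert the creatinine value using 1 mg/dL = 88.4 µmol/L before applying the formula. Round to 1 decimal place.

SCr = 349 / 88.4 = 3.948 mg/dL
CrCl = (140 − 37) × 68.7 / (72 × 3.948) = 7076.1 / 284.26 ≈ 24.9 mL/min

24.9 mL/min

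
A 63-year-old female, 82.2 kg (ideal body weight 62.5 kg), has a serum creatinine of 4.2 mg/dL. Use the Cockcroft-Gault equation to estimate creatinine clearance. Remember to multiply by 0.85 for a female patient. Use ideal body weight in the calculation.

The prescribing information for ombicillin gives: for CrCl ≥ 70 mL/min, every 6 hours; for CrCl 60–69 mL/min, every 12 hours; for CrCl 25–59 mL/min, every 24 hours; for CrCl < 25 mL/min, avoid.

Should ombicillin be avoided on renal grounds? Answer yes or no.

CrCl = (140 − 63) × 62.5 / (72 × 4.2) × 0.85 = 4812.5 / 302.40 × 0.85 ≈ 13.5 mL/min
CrCl ≈ 14 mL/min, which is < 25 mL/min.

yes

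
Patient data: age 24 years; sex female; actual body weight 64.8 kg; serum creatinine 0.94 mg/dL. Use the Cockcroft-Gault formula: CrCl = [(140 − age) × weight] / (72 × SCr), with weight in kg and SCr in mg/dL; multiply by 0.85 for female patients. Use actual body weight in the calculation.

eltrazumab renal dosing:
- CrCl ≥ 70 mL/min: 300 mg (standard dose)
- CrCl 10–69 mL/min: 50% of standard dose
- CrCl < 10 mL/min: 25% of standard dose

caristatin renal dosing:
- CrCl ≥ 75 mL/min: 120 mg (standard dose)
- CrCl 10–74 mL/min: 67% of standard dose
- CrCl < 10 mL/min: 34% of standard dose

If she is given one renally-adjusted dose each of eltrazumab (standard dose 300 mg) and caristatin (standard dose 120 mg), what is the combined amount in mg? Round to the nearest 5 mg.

420 mg

CrCl = (140 − 24) × 64.8 / (72 × 0.94) × 0.85 = 7516.8 / 67.68 × 0.85 ≈ 94.4 mL/min
CrCl ≈ 94 mL/min.
eltrazumab: ≥ 70 mL/min → 100% of 300 mg = 300 mg.
caristatin: ≥ 75 mL/min → 100% of 120 mg = 120 mg.
Total = 300 + 120 = 420 mg.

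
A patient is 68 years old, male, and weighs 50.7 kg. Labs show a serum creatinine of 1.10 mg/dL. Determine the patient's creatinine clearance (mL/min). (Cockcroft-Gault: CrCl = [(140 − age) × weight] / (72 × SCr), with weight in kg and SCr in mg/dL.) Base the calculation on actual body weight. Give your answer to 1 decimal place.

46.1 mL/min

CrCl = (140 − 68) × 50.7 / (72 × 1.1) = 3650.4 / 79.20 ≈ 46.1 mL/min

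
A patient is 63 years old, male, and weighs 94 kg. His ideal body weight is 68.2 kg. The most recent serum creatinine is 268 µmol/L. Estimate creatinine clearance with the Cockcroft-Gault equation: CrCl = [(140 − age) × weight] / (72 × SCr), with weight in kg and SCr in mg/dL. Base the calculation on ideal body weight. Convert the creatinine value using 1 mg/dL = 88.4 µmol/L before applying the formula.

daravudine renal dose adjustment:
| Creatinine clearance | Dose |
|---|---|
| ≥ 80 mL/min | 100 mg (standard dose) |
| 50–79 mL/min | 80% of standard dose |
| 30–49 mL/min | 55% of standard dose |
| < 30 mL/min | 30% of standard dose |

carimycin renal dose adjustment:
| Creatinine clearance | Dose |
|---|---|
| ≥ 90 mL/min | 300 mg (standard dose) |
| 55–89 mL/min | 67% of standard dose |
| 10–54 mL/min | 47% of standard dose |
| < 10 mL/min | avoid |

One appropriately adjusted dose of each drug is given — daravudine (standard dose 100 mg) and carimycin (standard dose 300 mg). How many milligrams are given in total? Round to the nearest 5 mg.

SCr = 268 / 88.4 = 3.032 mg/dL
CrCl = (140 − 63) × 68.2 / (72 × 3.032) = 5251.4 / 218.30 ≈ 24.1 mL/min
CrCl ≈ 24 mL/min.
daravudine: < 30 mL/min → 30% of 100 mg = 30 mg.
carimycin: 10–54 mL/min → 47% of 300 mg = 141 mg.
Total = 30 + 141 = 171 mg.

170 mg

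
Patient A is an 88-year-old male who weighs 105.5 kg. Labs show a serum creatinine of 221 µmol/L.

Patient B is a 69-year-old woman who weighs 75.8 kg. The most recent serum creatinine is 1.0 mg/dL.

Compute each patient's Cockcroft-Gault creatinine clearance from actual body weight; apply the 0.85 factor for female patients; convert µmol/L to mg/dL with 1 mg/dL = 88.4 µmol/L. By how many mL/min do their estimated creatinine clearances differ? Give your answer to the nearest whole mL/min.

Patient A: SCr = 221 / 88.4 = 2.5 mg/dL
Patient A: CrCl = (140 − 88) × 105.5 / (72 × 2.5) = 5486.0 / 180.00 ≈ 30.5 mL/min
Patient B: CrCl = (140 − 69) × 75.8 / (72 × 1) × 0.85 = 5381.8 / 72.00 × 0.85 ≈ 63.5 mL/min
|30.5 − 63.5| = 33.0 mL/min

33 mL/min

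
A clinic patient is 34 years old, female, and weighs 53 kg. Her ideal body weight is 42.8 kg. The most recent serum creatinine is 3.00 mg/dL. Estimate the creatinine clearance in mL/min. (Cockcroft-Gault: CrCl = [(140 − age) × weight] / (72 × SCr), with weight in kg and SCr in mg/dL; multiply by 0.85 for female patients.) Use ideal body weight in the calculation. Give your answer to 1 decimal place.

17.9 mL/min

CrCl = (140 − 34) × 42.8 / (72 × 3) × 0.85 = 4536.8 / 216.00 × 0.85 ≈ 17.9 mL/min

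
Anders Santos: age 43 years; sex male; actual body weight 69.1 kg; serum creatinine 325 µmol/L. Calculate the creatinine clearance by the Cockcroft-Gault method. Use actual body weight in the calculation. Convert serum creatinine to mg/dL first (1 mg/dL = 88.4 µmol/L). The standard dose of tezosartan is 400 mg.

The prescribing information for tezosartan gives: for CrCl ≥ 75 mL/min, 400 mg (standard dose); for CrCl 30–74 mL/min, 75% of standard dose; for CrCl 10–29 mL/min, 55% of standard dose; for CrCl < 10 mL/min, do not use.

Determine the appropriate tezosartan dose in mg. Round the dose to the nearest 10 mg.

220 mg

SCr = 325 / 88.4 = 3.676 mg/dL
CrCl = (140 − 43) × 69.1 / (72 × 3.676) = 6702.7 / 264.67 ≈ 25.3 mL/min
CrCl ≈ 25 mL/min → bracket 10–29 mL/min.
55% of 400 mg = 220 mg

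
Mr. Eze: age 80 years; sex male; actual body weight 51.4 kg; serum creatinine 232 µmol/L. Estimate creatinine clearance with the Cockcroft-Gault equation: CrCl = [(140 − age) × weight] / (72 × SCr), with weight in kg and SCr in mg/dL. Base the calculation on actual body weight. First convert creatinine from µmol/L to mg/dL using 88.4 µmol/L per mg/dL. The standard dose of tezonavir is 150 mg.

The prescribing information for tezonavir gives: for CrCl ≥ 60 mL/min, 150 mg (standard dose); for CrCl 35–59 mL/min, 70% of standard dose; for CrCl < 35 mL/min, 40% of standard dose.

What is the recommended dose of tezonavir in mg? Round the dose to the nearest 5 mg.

SCr = 232 / 88.4 = 2.624 mg/dL
CrCl = (140 − 80) × 51.4 / (72 × 2.624) = 3084.0 / 188.93 ≈ 16.3 mL/min
CrCl ≈ 16 mL/min → bracket < 35 mL/min.
40% of 150 mg = 60 mg

60 mg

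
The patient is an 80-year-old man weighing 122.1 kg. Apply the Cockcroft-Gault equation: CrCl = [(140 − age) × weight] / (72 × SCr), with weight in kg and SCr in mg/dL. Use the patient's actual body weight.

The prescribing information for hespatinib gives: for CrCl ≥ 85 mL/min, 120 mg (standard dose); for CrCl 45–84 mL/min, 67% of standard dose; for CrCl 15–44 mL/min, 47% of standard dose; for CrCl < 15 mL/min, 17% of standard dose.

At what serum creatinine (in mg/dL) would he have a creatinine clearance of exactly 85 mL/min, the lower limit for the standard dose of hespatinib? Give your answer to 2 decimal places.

Standard dose requires CrCl ≥ 85 mL/min.
Set (140 − 80) × 122.1 / (72 × SCr) = 85
SCr = (140 − 80) × 122.1 / (72 × 85) = 1.197 mg/dL

1.20 mg/dL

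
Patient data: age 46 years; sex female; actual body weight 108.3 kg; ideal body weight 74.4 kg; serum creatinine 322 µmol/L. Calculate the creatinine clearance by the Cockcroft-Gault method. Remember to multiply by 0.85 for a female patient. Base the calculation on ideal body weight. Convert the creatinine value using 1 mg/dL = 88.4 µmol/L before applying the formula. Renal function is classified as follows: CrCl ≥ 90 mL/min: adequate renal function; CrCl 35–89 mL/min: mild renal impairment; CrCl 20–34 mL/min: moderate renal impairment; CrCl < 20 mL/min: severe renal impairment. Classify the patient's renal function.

SCr = 322 / 88.4 = 3.643 mg/dL
CrCl = (140 − 46) × 74.4 / (72 × 3.643) × 0.85 = 6993.6 / 262.30 × 0.85 ≈ 22.7 mL/min
23 mL/min falls in the 'moderate renal impairment' range.

moderate renal impairment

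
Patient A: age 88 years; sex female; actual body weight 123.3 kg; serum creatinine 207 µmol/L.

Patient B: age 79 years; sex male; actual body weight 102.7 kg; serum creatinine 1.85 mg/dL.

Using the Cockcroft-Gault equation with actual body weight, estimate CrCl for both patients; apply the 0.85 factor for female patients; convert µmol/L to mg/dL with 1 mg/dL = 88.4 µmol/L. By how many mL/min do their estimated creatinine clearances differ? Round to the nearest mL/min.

15 mL/min

Patient A: SCr = 207 / 88.4 = 2.342 mg/dL
Patient A: CrCl = (140 − 88) × 123.3 / (72 × 2.342) × 0.85 = 6411.6 / 168.62 × 0.85 ≈ 32.3 mL/min
Patient B: CrCl = (140 − 79) × 102.7 / (72 × 1.85) = 6264.7 / 133.20 ≈ 47.0 mL/min
|32.3 − 47.0| = 14.7 mL/min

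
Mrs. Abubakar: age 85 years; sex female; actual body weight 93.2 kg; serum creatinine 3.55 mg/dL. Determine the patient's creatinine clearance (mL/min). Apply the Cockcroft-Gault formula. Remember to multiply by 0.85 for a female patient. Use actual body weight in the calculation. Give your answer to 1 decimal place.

CrCl = (140 − 85) × 93.2 / (72 × 3.55) × 0.85 = 5126.0 / 255.60 × 0.85 ≈ 17.0 mL/min

17.0 mL/min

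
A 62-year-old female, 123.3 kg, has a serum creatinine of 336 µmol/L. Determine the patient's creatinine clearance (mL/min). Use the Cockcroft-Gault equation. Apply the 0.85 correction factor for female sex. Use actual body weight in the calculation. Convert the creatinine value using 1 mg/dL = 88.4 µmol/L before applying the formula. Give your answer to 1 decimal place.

29.9 mL/min

SCr = 336 / 88.4 = 3.801 mg/dL
CrCl = (140 − 62) × 123.3 / (72 × 3.801) × 0.85 = 9617.4 / 273.67 × 0.85 ≈ 29.9 mL/min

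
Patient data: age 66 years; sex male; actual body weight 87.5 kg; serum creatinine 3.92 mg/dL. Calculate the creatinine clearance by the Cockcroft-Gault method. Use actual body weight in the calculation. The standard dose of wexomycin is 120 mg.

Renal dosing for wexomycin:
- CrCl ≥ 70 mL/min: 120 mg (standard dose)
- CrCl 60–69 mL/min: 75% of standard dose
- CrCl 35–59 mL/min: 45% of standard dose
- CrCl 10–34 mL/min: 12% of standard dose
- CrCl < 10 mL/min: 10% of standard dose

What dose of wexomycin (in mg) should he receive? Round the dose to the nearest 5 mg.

15 mg

CrCl = (140 − 66) × 87.5 / (72 × 3.92) = 6475.0 / 282.24 ≈ 22.9 mL/min
CrCl ≈ 23 mL/min → bracket 10–34 mL/min.
12% of 120 mg = 14.4 mg → 15 mg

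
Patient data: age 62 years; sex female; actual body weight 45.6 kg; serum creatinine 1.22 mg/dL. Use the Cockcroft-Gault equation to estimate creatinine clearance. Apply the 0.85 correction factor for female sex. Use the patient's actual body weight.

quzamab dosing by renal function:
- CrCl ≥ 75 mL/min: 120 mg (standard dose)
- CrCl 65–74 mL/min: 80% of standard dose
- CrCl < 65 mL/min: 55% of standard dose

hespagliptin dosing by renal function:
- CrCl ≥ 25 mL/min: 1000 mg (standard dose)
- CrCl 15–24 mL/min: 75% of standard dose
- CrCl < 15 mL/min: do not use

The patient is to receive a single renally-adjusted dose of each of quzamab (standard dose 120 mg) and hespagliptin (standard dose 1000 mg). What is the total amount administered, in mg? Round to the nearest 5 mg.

CrCl = (140 − 62) × 45.6 / (72 × 1.22) × 0.85 = 3556.8 / 87.84 × 0.85 ≈ 34.4 mL/min
CrCl ≈ 34 mL/min.
quzamab: < 65 mL/min → 55% of 120 mg = 66 mg.
hespagliptin: ≥ 25 mL/min → 100% of 1000 mg = 1000 mg.
Total = 66 + 1000 = 1066 mg.

1065 mg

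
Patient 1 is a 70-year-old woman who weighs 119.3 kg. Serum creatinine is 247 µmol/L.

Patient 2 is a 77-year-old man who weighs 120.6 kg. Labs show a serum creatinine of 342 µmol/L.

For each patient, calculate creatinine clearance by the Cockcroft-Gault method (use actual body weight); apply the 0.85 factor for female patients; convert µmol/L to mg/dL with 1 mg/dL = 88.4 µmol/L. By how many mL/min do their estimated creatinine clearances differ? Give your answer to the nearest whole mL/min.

8 mL/min

Patient 1: SCr = 247 / 88.4 = 2.794 mg/dL
Patient 1: CrCl = (140 − 70) × 119.3 / (72 × 2.794) × 0.85 = 8351.0 / 201.17 × 0.85 ≈ 35.3 mL/min
Patient 2: SCr = 342 / 88.4 = 3.869 mg/dL
Patient 2: CrCl = (140 − 77) × 120.6 / (72 × 3.869) = 7597.8 / 278.57 ≈ 27.3 mL/min
|35.3 − 27.3| = 8.0 mL/min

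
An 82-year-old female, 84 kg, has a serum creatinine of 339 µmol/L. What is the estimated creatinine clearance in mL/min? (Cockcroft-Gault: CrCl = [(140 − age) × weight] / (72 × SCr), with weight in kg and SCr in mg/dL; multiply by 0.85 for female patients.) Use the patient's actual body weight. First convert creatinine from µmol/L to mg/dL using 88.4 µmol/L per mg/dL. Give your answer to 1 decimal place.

15.0 mL/min

SCr = 339 / 88.4 = 3.835 mg/dL
CrCl = (140 − 82) × 84 / (72 × 3.835) × 0.85 = 4872.0 / 276.12 × 0.85 ≈ 15.0 mL/min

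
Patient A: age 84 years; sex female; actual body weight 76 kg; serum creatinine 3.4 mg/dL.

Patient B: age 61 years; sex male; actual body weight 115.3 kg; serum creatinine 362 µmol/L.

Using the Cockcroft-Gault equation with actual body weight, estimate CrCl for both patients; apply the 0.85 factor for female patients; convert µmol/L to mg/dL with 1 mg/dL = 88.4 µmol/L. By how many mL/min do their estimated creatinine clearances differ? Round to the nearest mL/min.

16 mL/min

Patient A: CrCl = (140 − 84) × 76 / (72 × 3.4) × 0.85 = 4256.0 / 244.80 × 0.85 ≈ 14.8 mL/min
Patient B: SCr = 362 / 88.4 = 4.095 mg/dL
Patient B: CrCl = (140 − 61) × 115.3 / (72 × 4.095) = 9108.7 / 294.84 ≈ 30.9 mL/min
|14.8 − 30.9| = 16.1 mL/min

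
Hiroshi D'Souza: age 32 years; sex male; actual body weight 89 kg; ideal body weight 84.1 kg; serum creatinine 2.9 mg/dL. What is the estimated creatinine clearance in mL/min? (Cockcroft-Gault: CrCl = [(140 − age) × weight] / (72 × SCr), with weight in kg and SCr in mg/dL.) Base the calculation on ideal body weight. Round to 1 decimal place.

43.5 mL/min

CrCl = (140 − 32) × 84.1 / (72 × 2.9) = 9082.8 / 208.80 ≈ 43.5 mL/min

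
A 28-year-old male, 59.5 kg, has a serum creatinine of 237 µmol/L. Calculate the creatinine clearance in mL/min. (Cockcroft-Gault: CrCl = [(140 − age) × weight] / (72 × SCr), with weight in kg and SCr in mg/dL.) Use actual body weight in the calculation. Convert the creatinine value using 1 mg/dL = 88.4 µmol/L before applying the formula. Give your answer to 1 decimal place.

34.5 mL/min

SCr = 237 / 88.4 = 2.681 mg/dL
CrCl = (140 − 28) × 59.5 / (72 × 2.681) = 6664.0 / 193.03 ≈ 34.5 mL/min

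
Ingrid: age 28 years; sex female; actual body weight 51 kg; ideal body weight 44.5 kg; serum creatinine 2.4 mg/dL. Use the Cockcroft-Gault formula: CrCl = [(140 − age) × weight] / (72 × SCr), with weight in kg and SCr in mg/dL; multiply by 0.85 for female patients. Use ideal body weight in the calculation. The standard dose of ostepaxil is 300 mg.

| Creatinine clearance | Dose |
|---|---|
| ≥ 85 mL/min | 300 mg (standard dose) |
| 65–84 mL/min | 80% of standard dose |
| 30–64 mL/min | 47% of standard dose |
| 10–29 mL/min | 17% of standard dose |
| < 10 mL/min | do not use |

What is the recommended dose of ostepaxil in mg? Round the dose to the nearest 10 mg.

50 mg

CrCl = (140 − 28) × 44.5 / (72 × 2.4) × 0.85 = 4984.0 / 172.80 × 0.85 ≈ 24.5 mL/min
CrCl ≈ 25 mL/min → bracket 10–29 mL/min.
17% of 300 mg = 51 mg → 50 mg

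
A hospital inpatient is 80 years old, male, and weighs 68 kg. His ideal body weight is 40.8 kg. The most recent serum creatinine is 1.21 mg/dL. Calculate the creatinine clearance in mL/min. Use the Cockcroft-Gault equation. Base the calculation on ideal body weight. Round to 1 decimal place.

CrCl = (140 − 80) × 40.8 / (72 × 1.21) = 2448.0 / 87.12 ≈ 28.1 mL/min

28.1 mL/min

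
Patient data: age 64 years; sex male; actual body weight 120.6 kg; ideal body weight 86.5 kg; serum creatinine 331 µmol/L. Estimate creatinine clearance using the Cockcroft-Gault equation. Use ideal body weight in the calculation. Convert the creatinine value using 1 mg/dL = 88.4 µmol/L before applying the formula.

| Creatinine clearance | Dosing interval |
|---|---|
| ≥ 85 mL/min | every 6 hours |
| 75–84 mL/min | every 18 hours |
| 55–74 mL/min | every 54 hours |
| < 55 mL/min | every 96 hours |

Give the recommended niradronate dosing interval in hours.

SCr = 331 / 88.4 = 3.744 mg/dL
CrCl = (140 − 64) × 86.5 / (72 × 3.744) = 6574.0 / 269.57 ≈ 24.4 mL/min
CrCl ≈ 24 mL/min → bracket < 55 mL/min → every 96 hours.

every 96 hours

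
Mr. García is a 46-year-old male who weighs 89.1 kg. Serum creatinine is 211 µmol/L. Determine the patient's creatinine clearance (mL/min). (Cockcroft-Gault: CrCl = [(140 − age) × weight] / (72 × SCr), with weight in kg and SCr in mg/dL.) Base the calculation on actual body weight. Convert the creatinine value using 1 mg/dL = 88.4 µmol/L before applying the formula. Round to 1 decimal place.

SCr = 211 / 88.4 = 2.387 mg/dL
CrCl = (140 − 46) × 89.1 / (72 × 2.387) = 8375.4 / 171.86 ≈ 48.7 mL/min

48.7 mL/min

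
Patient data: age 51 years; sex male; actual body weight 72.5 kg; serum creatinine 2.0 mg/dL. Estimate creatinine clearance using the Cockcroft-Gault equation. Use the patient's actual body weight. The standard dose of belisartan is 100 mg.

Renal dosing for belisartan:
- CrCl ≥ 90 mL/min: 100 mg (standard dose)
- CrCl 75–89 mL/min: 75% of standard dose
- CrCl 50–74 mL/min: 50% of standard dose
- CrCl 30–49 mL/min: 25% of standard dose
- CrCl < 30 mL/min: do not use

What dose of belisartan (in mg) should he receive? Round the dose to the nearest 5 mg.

25 mg

CrCl = (140 − 51) × 72.5 / (72 × 2) = 6452.5 / 144.00 ≈ 44.8 mL/min
CrCl ≈ 45 mL/min → bracket 30–49 mL/min.
25% of 100 mg = 25 mg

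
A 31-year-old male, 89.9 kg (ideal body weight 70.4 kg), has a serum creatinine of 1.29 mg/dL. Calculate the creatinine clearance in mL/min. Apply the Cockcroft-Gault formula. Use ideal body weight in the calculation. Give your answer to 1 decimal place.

CrCl = (140 − 31) × 70.4 / (72 × 1.29) = 7673.6 / 92.88 ≈ 82.6 mL/min

82.6 mL/min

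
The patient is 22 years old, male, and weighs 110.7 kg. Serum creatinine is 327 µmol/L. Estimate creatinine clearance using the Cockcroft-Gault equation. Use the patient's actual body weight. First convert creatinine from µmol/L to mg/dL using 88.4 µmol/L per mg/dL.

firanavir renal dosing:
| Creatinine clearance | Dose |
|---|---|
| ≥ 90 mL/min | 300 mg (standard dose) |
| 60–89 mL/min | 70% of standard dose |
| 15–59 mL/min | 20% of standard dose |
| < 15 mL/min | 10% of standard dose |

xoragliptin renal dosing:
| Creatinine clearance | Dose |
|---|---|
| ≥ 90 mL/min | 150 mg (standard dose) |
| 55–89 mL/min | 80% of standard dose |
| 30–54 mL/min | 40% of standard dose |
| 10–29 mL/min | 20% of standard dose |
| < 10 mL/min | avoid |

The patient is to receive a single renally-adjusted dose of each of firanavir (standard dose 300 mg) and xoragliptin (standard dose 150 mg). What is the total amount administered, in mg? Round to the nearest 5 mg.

SCr = 327 / 88.4 = 3.699 mg/dL
CrCl = (140 − 22) × 110.7 / (72 × 3.699) = 13062.6 / 266.33 ≈ 49.0 mL/min
CrCl ≈ 49 mL/min.
firanavir: 15–59 mL/min → 20% of 300 mg = 60 mg.
xoragliptin: 30–54 mL/min → 40% of 150 mg = 60 mg.
Total = 60 + 60 = 120 mg.

120 mg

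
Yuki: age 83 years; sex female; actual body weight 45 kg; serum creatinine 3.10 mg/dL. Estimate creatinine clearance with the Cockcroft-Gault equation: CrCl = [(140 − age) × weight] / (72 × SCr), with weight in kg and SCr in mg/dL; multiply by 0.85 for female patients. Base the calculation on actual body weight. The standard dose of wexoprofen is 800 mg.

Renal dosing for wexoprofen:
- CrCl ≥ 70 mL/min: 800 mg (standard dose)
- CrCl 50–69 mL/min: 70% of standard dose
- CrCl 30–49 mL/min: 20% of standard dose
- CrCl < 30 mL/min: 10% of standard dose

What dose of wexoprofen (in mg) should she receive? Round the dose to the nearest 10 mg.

80 mg

CrCl = (140 − 83) × 45 / (72 × 3.1) × 0.85 = 2565.0 / 223.20 × 0.85 ≈ 9.8 mL/min
CrCl ≈ 10 mL/min → bracket < 30 mL/min.
10% of 800 mg = 80 mg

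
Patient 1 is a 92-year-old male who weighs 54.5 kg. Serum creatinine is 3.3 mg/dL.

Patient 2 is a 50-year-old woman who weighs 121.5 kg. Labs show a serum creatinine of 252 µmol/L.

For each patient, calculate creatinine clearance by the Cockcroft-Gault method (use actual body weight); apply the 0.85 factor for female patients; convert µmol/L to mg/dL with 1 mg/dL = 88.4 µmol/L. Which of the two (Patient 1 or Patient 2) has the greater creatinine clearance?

Patient 1: CrCl = (140 − 92) × 54.5 / (72 × 3.3) = 2616.0 / 237.60 ≈ 11.0 mL/min
Patient 2: SCr = 252 / 88.4 = 2.851 mg/dL
Patient 2: CrCl = (140 − 50) × 121.5 / (72 × 2.851) × 0.85 = 10935.0 / 205.27 × 0.85 ≈ 45.3 mL/min
11.0 vs 45.3 mL/min → Patient 2 is higher.

Patient 2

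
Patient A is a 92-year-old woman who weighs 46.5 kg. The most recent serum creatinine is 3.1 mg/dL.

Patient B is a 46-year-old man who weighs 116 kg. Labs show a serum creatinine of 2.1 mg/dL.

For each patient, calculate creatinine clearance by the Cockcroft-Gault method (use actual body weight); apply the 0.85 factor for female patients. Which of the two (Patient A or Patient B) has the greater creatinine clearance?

Patient A: CrCl = (140 − 92) × 46.5 / (72 × 3.1) × 0.85 = 2232.0 / 223.20 × 0.85 ≈ 8.5 mL/min
Patient B: CrCl = (140 − 46) × 116 / (72 × 2.1) = 10904.0 / 151.20 ≈ 72.1 mL/min
8.5 vs 72.1 mL/min → Patient B is higher.

Patient B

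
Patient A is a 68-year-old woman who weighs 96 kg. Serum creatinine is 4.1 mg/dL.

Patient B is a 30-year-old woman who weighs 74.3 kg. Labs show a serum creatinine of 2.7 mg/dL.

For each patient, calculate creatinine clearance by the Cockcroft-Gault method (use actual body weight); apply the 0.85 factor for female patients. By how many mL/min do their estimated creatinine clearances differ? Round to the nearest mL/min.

Patient A: CrCl = (140 − 68) × 96 / (72 × 4.1) × 0.85 = 6912.0 / 295.20 × 0.85 ≈ 19.9 mL/min
Patient B: CrCl = (140 − 30) × 74.3 / (72 × 2.7) × 0.85 = 8173.0 / 194.40 × 0.85 ≈ 35.7 mL/min
|19.9 − 35.7| = 15.8 mL/min

16 mL/min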